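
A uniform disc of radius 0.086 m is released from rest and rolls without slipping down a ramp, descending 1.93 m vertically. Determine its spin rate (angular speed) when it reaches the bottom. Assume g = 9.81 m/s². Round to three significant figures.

ω ≈ 58.4 rad/s

For this body I = (1/2)MR², i.e. k = I/(MR²) = 0.5.
The rolling condition ω = v/R makes the rotational term ½I(v/R)² = ½kMv², so KE_total = ½(1+k)Mv² = (3/4)Mv².
Energy conservation Mgh = ½(1+k)Mv² gives v = √(2gh/(1+k)) = √(2 × 9.81 × 1.93 / 1.5) = 5.024 m/s.
Then ω = v/R = 5.024 / 0.086 ≈ 58.4 rad/s.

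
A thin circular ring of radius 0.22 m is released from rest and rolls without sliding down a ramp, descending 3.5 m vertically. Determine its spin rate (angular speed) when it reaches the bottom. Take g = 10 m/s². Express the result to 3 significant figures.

ω ≈ 26.9 rad/s

With I = MR², the ratio k = I/(MR²) is 1.
Pure rolling means v = ωR; then KE = ½Mv² + ½I(v/R)² = ½(1+k)Mv² = Mv².
Energy conservation Mgh = ½(1+k)Mv² gives v = √(2gh/(1+k)) = √(2 × 10 × 3.5 / 2) = 5.916 m/s.
The angular speed follows from ω = v/R = 5.916/0.22 ≈ 26.9 rad/s.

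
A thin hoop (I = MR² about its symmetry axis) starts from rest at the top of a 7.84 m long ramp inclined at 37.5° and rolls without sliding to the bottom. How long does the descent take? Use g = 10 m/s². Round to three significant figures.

t ≈ 2.27 s

Here I = MR², so the shape factor k = I/(MR²) = 1.
Translational: Mg sinθ − f = Ma. Rotational about the CM: fR = Iα = kMRa, so f = kMa.
Hence a = g sinθ/(1+k) = 10×sin37.5°/2 = 3.044 m/s².
Starting from rest, L = ½at², so t = √(2L/a) = √(2×7.84/3.044) ≈ 2.27 s.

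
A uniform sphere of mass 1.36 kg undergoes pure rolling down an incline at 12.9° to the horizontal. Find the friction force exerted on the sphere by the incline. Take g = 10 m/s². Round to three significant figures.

For this body I = (2/5)MR², i.e. k = I/(MR²) = 0.4.
Newton's second law down the slope: Mg sinθ − f = Ma. The torque equation fR = Iα (with α = a/R) gives f = kMa.
Combining, a = g sinθ/(1+k) and f = kMa = kMg sinθ/(1+k).
f = 0.4 × 1.36 × 10 × sin12.9° / 1.4 ≈ 0.867 N.

f ≈ 0.867 N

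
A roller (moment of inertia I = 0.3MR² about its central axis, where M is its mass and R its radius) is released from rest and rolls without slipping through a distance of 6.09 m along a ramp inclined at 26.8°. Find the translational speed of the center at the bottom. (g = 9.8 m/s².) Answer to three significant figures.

For this body I = 0.3MR², i.e. k = I/(MR²) = 0.3.
Since it rolls without slipping, ω = v/R and KE = ½Mv² + ½Iω² = ½(1+k)Mv² = (13/20)Mv².
The vertical drop is h = L sinθ = 6.09 × sin26.8° = 2.746 m.
Energy conservation: Mgh = (13/20)Mv², so v = √(2gh/(1+k)) = √(2 × 9.8 × 2.746 / 1.3) ≈ 6.43 m/s.

v ≈ 6.43 m/s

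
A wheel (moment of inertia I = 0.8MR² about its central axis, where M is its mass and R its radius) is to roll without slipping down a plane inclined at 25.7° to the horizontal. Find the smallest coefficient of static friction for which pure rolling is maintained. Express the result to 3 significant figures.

μ_min ≈ 0.214

For this body I = 0.8MR², i.e. k = I/(MR²) = 0.8.
Translational: Mg sinθ − f = Ma. Rotational about the CM: fR = Iα = kMRa, so f = kMa.
These give a = g sinθ/(1+k) and the required friction f = kMg sinθ/(1+k).
The normal force is N = Mg cosθ, so μ_min = f/N = k tanθ/(1+k).
μ_min = 0.8 × tan25.7° / 1.8 ≈ 0.214.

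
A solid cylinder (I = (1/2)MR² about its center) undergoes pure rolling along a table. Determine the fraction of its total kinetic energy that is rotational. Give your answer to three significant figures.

For this body I = (1/2)MR², i.e. k = I/(MR²) = 0.5.
With ω = v/R, KE_trans = ½Mv² and KE_rot = ½Iω² = ½kMv², so KE_total = ½(1+k)Mv².
The rotational fraction is therefore k/(1+k) = 0.5/1.5 ≈ 0.333.

fraction ≈ 0.333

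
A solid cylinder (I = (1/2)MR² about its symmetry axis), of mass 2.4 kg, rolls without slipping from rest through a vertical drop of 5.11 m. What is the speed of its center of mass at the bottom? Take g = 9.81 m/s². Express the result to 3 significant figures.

Here I = (1/2)MR², so the shape factor k = I/(MR²) = 0.5.
The rolling condition ω = v/R makes the rotational term ½I(v/R)² = ½kMv², so KE_total = ½(1+k)Mv² = (3/4)Mv².
Setting Mgh = (3/4)Mv² gives v = √(2gh/(1+k)) = √(2·9.81·5.11/1.5) ≈ 8.18 m/s.

v ≈ 8.18 m/s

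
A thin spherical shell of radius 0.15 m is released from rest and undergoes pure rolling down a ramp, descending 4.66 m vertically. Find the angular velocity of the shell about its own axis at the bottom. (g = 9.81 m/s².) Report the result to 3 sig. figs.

ω ≈ 49.4 rad/s

Here I = (2/3)MR², so the shape factor k = I/(MR²) = 2/3.
Pure rolling means v = ωR; then KE = ½Mv² + ½I(v/R)² = ½(1+k)Mv² = (5/6)Mv².
Energy conservation Mgh = ½(1+k)Mv² gives v = √(2gh/(1+k)) = √(2 × 9.81 × 4.66 / 1.667) = 7.407 m/s.
Then ω = v/R = 7.407 / 0.15 ≈ 49.4 rad/s.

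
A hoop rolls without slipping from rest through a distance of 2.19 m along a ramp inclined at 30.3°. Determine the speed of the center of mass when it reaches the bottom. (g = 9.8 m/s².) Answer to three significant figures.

v ≈ 3.29 m/s

With I = MR², the ratio k = I/(MR²) is 1.
Pure rolling means v = ωR; then KE = ½Mv² + ½I(v/R)² = ½(1+k)Mv² = Mv².
The vertical drop is h = L sinθ = 2.19 × sin30.3° = 1.105 m.
Energy conservation: Mgh = Mv², so v = √(2gh/(1+k)) = √(2 × 9.8 × 1.105 / 2) ≈ 3.29 m/s.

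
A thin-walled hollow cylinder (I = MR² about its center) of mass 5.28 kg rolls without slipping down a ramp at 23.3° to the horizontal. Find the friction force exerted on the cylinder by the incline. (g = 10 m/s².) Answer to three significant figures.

f ≈ 10.4 N

For this body I = MR², i.e. k = I/(MR²) = 1.
Along the incline Mg sinθ − f = Ma, and torque about the center fR = Iα = kMR²(a/R) gives f = kMa.
Combining, a = g sinθ/(1+k) and f = kMa = kMg sinθ/(1+k).
f = 1 × 5.28 × 10 × sin23.3° / 2 ≈ 10.4 N.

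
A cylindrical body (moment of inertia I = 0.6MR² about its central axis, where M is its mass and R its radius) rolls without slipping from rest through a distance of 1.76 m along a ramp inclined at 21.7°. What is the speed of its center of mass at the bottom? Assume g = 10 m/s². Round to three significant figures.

The moment of inertia is 0.6MR², giving k ≡ I/(MR²) = 0.6.
Pure rolling means v = ωR; then KE = ½Mv² + ½I(v/R)² = ½(1+k)Mv² = (4/5)Mv².
The vertical drop is h = L sinθ = 1.76 × sin21.7° = 0.6508 m.
Energy conservation: Mgh = (4/5)Mv², so v = √(2gh/(1+k)) = √(2 × 10 × 0.6508 / 1.6) ≈ 2.85 m/s.

v ≈ 2.85 m/s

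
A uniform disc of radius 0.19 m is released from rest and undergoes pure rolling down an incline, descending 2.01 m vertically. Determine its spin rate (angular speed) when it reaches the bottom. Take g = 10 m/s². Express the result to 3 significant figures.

ω ≈ 27.2 rad/s

The moment of inertia is (1/2)MR², giving k ≡ I/(MR²) = 0.5.
Pure rolling means v = ωR; then KE = ½Mv² + ½I(v/R)² = ½(1+k)Mv² = (3/4)Mv².
Energy conservation Mgh = ½(1+k)Mv² gives v = √(2gh/(1+k)) = √(2 × 10 × 2.01 / 1.5) = 5.177 m/s.
Then ω = v/R = 5.177 / 0.19 ≈ 27.2 rad/s.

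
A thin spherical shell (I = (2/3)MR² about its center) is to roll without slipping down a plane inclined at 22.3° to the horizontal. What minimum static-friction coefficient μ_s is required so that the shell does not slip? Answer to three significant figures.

μ_min ≈ 0.164

The moment of inertia is (2/3)MR², giving k ≡ I/(MR²) = 2/3.
Translational: Mg sinθ − f = Ma. Rotational about the CM: fR = Iα = kMRa, so f = kMa.
These give a = g sinθ/(1+k) and the required friction f = kMg sinθ/(1+k).
With N = Mg cosθ, the no-slip condition f ≤ μN gives μ_min = f/N = k tanθ/(1+k).
μ_min = (2/3) × tan22.3° / 1.667 ≈ 0.164.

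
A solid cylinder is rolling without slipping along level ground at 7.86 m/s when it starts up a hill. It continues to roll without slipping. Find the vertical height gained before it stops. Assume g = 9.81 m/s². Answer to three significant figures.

h ≈ 4.72 m

For this body I = (1/2)MR², i.e. k = I/(MR²) = 0.5.
Pure rolling means v = ωR; then KE = ½Mv² + ½I(v/R)² = ½(1+k)Mv² = (3/4)Mv².
At the top the kinetic energy is zero, so (3/4)Mv₀² = Mgh.
Thus h = (1+k)v₀²/(2g) = 1.5 × 7.86² / (2 × 9.81) ≈ 4.72 m.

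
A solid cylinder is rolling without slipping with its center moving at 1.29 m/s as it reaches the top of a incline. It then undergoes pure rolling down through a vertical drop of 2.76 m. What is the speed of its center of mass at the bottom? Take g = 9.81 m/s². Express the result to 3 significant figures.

With I = (1/2)MR², the ratio k = I/(MR²) is 0.5.
Pure rolling means v = ωR; then KE = ½Mv² + ½I(v/R)² = ½(1+k)Mv² = (3/4)Mv².
Conserving energy between top and bottom: (3/4)Mv² = (3/4)Mv₀² + Mgh, hence v² = v₀² + 2gh/(1+k).
v = √(1.29² + 2×9.81×2.76/1.5) = √37.76 ≈ 6.15 m/s.

v ≈ 6.15 m/s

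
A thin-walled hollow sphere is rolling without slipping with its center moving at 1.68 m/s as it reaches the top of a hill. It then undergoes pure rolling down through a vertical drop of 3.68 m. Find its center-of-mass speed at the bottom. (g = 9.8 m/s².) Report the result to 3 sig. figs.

v ≈ 6.79 m/s

For this body I = (2/3)MR², i.e. k = I/(MR²) = 2/3.
Rolling without slipping gives ω = v/R, so the total kinetic energy is ½Mv² + ½Iω² = ½(1+k)Mv² = (5/6)Mv².
Energy conservation: (5/6)Mv₀² + Mgh = (5/6)Mv², so v² = v₀² + 2gh/(1+k).
v = √(1.68² + 2×9.8×3.68/1.667) = √46.1 ≈ 6.79 m/s.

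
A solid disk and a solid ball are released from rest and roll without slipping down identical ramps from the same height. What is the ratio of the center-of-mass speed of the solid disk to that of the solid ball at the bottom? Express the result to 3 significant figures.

v_ratio ≈ 0.966

Each satisfies Mgh = ½(1+k)Mv² with k = I/(MR²), so v ∝ 1/√(1+k).
For the solid disk k = 0.5; for the solid ball k = 0.4.
v₁/v₂ = √((1+k₂)/(1+k₁)) = √(1.4/1.5) ≈ 0.966.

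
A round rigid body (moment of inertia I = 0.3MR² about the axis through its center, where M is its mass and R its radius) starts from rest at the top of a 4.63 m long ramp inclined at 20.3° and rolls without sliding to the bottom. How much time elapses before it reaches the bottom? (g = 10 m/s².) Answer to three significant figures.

For this body I = 0.3MR², i.e. k = I/(MR²) = 0.3.
Translational: Mg sinθ − f = Ma. Rotational about the CM: fR = Iα = kMRa, so f = kMa.
Hence a = g sinθ/(1+k) = 10×sin20.3°/1.3 = 2.669 m/s².
Starting from rest, L = ½at², so t = √(2L/a) = √(2×4.63/2.669) ≈ 1.86 s.

t ≈ 1.86 s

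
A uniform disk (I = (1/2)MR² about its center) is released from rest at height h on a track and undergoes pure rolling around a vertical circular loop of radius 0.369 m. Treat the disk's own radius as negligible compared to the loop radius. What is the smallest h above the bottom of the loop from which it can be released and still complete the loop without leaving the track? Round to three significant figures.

Here I = (1/2)MR², so the shape factor k = I/(MR²) = 0.5.
At the top, contact is just lost when gravity alone supplies the centripetal force: Mg = Mv_top²/r, i.e. v_top² = gr.
With ω = v/R, the kinetic energy at speed v is ½(1+k)Mv² = (3/4)Mv².
Energy conservation from release (height h) to the top (height 2r): Mgh = Mg(2r) + (3/4)M·gr.
Thus h_min = 2r + (1+k)r/2 = r(2 + 1.5/2) = 0.369 × 2.75 ≈ 1.01 m.

h_min ≈ 1.01 m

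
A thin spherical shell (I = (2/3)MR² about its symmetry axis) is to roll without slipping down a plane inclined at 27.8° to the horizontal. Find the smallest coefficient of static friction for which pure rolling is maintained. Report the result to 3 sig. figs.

For this body I = (2/3)MR², i.e. k = I/(MR²) = 2/3.
Newton's second law down the slope: Mg sinθ − f = Ma. The torque equation fR = Iα (with α = a/R) gives f = kMa.
These give a = g sinθ/(1+k) and the required friction f = kMg sinθ/(1+k).
With N = Mg cosθ, the no-slip condition f ≤ μN gives μ_min = f/N = k tanθ/(1+k).
μ_min = (2/3) × tan27.8° / 1.667 ≈ 0.211.

μ_min ≈ 0.211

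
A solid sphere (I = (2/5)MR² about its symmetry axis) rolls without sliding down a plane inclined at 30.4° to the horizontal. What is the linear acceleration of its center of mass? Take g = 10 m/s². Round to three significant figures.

The moment of inertia is (2/5)MR², giving k ≡ I/(MR²) = 0.4.
Translational: Mg sinθ − f = Ma. Rotational about the CM: fR = Iα = kMRa, so f = kMa.
Eliminating f: Mg sinθ = (1+k)Ma, so a = g sinθ/(1+k) = 10 × sin30.4° / 1.4 ≈ 3.61 m/s².

a ≈ 3.61 m/s²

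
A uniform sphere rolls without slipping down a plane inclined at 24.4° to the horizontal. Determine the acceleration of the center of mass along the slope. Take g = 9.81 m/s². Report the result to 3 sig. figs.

a ≈ 2.89 m/s²

The moment of inertia is (2/5)MR², giving k ≡ I/(MR²) = 0.4.
Translational: Mg sinθ − f = Ma. Rotational about the CM: fR = Iα = kMRa, so f = kMa.
Eliminating f: Mg sinθ = (1+k)Ma, so a = g sinθ/(1+k) = 9.81 × sin24.4° / 1.4 ≈ 2.89 m/s².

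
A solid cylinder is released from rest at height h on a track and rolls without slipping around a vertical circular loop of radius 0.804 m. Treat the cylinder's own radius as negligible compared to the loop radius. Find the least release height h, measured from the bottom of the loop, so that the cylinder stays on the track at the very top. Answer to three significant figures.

With I = (1/2)MR², the ratio k = I/(MR²) is 0.5.
At the top of the loop, the minimum-contact condition is Mg = Mv_top²/r, so v_top² = gr.
With ω = v/R, the kinetic energy at speed v is ½(1+k)Mv² = (3/4)Mv².
Energy conservation from release (height h) to the top (height 2r): Mgh = Mg(2r) + (3/4)M·gr.
Thus h_min = 2r + (1+k)r/2 = r(2 + 1.5/2) = 0.804 × 2.75 ≈ 2.21 m.

h_min ≈ 2.21 m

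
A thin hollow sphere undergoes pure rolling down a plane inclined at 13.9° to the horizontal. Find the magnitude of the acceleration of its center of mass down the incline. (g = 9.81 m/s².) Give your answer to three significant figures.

a ≈ 1.41 m/s²

The moment of inertia is (2/3)MR², giving k ≡ I/(MR²) = 2/3.
Newton's second law down the slope: Mg sinθ − f = Ma. The torque equation fR = Iα (with α = a/R) gives f = kMa.
Eliminating f: Mg sinθ = (1+k)Ma, so a = g sinθ/(1+k) = 9.81 × sin13.9° / 1.667 ≈ 1.41 m/s².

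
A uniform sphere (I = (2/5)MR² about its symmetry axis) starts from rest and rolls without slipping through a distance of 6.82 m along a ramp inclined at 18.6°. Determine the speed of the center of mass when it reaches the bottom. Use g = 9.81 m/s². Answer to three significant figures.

For this body I = (2/5)MR², i.e. k = I/(MR²) = 0.4.
The rolling condition ω = v/R makes the rotational term ½I(v/R)² = ½kMv², so KE_total = ½(1+k)Mv² = (7/10)Mv².
The vertical drop is h = L sinθ = 6.82 × sin18.6° = 2.175 m.
Energy conservation: Mgh = (7/10)Mv², so v = √(2gh/(1+k)) = √(2 × 9.81 × 2.175 / 1.4) ≈ 5.52 m/s.

v ≈ 5.52 m/s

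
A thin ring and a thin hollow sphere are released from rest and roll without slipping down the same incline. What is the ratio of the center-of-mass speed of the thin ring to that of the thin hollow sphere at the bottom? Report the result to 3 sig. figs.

Each satisfies Mgh = ½(1+k)Mv² with k = I/(MR²), so v ∝ 1/√(1+k).
For the thin ring k = 1; for the thin hollow sphere k = 2/3.
v₁/v₂ = √((1+k₂)/(1+k₁)) = √(1.667/2) ≈ 0.913.

v_ratio ≈ 0.913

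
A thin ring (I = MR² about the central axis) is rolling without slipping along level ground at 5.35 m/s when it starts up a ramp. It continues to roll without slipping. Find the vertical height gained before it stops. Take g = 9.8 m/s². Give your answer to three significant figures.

With I = MR², the ratio k = I/(MR²) is 1.
Since it rolls without slipping, ω = v/R and KE = ½Mv² + ½Iω² = ½(1+k)Mv² = Mv².
At the top the kinetic energy is zero, so Mv₀² = Mgh.
Thus h = (1+k)v₀²/(2g) = 2 × 5.35² / (2 × 9.8) ≈ 2.92 m.

h ≈ 2.92 m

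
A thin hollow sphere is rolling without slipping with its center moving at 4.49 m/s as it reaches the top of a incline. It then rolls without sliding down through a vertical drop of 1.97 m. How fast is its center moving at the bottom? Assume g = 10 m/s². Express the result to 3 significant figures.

v ≈ 6.62 m/s

With I = (2/3)MR², the ratio k = I/(MR²) is 2/3.
The rolling condition ω = v/R makes the rotational term ½I(v/R)² = ½kMv², so KE_total = ½(1+k)Mv² = (5/6)Mv².
Conserving energy between top and bottom: (5/6)Mv² = (5/6)Mv₀² + Mgh, hence v² = v₀² + 2gh/(1+k).
v = √(4.49² + 2×10×1.97/1.667) = √43.8 ≈ 6.62 m/s.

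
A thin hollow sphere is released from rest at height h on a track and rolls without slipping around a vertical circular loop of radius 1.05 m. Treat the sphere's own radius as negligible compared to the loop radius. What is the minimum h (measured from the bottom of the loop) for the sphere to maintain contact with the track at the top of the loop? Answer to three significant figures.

h_min ≈ 2.98 m

The moment of inertia is (2/3)MR², giving k ≡ I/(MR²) = 2/3.
At the top, contact is just lost when gravity alone supplies the centripetal force: Mg = Mv_top²/r, i.e. v_top² = gr.
With ω = v/R, the kinetic energy at speed v is ½(1+k)Mv² = (5/6)Mv².
Energy conservation from release (height h) to the top (height 2r): Mgh = Mg(2r) + (5/6)M·gr.
Thus h_min = 2r + (1+k)r/2 = r(2 + 1.667/2) = 1.05 × 2.833 ≈ 2.98 m.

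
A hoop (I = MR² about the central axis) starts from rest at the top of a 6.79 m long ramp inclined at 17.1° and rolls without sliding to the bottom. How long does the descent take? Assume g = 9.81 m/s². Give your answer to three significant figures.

t ≈ 3.07 s

With I = MR², the ratio k = I/(MR²) is 1.
Translational: Mg sinθ − f = Ma. Rotational about the CM: fR = Iα = kMRa, so f = kMa.
Hence a = g sinθ/(1+k) = 9.81×sin17.1°/2 = 1.442 m/s².
Starting from rest, L = ½at², so t = √(2L/a) = √(2×6.79/1.442) ≈ 3.07 s.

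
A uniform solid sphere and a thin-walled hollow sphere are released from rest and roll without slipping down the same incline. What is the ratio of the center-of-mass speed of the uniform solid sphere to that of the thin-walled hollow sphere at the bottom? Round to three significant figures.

Each satisfies Mgh = ½(1+k)Mv² with k = I/(MR²), so v ∝ 1/√(1+k).
For the uniform solid sphere k = 0.4; for the thin-walled hollow sphere k = 2/3.
v₁/v₂ = √((1+k₂)/(1+k₁)) = √(1.667/1.4) ≈ 1.09.

v_ratio ≈ 1.09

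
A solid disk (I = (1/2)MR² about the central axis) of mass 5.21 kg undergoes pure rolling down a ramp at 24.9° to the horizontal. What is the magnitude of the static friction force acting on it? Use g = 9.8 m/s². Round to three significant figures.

f ≈ 7.17 N

The moment of inertia is (1/2)MR², giving k ≡ I/(MR²) = 0.5.
Newton's second law down the slope: Mg sinθ − f = Ma. The torque equation fR = Iα (with α = a/R) gives f = kMa.
Combining, a = g sinθ/(1+k) and f = kMa = kMg sinθ/(1+k).
f = 0.5 × 5.21 × 9.8 × sin24.9° / 1.5 ≈ 7.17 N.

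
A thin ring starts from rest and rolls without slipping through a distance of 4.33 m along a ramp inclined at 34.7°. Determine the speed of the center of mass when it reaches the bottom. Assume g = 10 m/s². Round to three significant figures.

The moment of inertia is MR², giving k ≡ I/(MR²) = 1.
Pure rolling means v = ωR; then KE = ½Mv² + ½I(v/R)² = ½(1+k)Mv² = Mv².
The vertical drop is h = L sinθ = 4.33 × sin34.7° = 2.465 m.
Energy conservation: Mgh = Mv², so v = √(2gh/(1+k)) = √(2 × 10 × 2.465 / 2) ≈ 4.96 m/s.

v ≈ 4.96 m/s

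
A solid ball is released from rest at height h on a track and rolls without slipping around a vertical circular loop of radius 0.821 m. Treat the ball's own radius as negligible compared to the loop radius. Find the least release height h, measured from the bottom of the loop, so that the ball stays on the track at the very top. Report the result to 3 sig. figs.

h_min ≈ 2.22 m

Here I = (2/5)MR², so the shape factor k = I/(MR²) = 0.4.
At the top of the loop, the minimum-contact condition is Mg = Mv_top²/r, so v_top² = gr.
With ω = v/R, the kinetic energy at speed v is ½(1+k)Mv² = (7/10)Mv².
Energy conservation from release (height h) to the top (height 2r): Mgh = Mg(2r) + (7/10)M·gr.
Thus h_min = 2r + (1+k)r/2 = r(2 + 1.4/2) = 0.821 × 2.7 ≈ 2.22 m.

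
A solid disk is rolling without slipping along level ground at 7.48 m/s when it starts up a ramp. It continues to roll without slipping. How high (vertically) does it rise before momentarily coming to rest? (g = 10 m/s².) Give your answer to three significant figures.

h ≈ 4.20 m

The moment of inertia is (1/2)MR², giving k ≡ I/(MR²) = 0.5.
The rolling condition ω = v/R makes the rotational term ½I(v/R)² = ½kMv², so KE_total = ½(1+k)Mv² = (3/4)Mv².
At the top the kinetic energy is zero, so (3/4)Mv₀² = Mgh.
Thus h = (1+k)v₀²/(2g) = 1.5 × 7.48² / (2 × 10) ≈ 4.20 m.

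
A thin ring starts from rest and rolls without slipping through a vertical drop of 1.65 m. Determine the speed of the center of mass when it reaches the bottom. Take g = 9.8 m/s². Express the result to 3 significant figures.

For this body I = MR², i.e. k = I/(MR²) = 1.
Pure rolling means v = ωR; then KE = ½Mv² + ½I(v/R)² = ½(1+k)Mv² = Mv².
Energy conservation: Mgh = Mv², so v = √(2gh/(1+k)) = √(2 × 9.8 × 1.65 / 2) ≈ 4.02 m/s.

v ≈ 4.02 m/s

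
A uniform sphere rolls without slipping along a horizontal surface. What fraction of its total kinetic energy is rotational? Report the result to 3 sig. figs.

Here I = (2/5)MR², so the shape factor k = I/(MR²) = 0.4.
With ω = v/R, KE_trans = ½Mv² and KE_rot = ½Iω² = ½kMv², so KE_total = ½(1+k)Mv².
The rotational fraction is therefore k/(1+k) = 0.4/1.4 ≈ 0.286.

fraction ≈ 0.286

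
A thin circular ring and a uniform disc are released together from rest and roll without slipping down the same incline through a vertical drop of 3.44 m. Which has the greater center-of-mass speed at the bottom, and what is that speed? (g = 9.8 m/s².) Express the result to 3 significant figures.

For rolling without slipping, Mgh = ½(1+k)Mv² where k = I/(MR²), so v = √(2gh/(1+k)).
Thin circular ring: k = 1, giving v = √(2×9.8×3.44/2) = 5.806 m/s.
Uniform disc: k = 0.5, giving v = √(2×9.8×3.44/1.5) = 6.704 m/s.
The smaller k wins: the uniform disc, at ≈ 6.70 m/s.

the uniform disc, at v ≈ 6.70 m/s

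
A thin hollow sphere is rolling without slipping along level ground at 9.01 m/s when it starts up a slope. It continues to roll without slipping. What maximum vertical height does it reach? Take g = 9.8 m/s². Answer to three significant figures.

With I = (2/3)MR², the ratio k = I/(MR²) is 2/3.
Since it rolls without slipping, ω = v/R and KE = ½Mv² + ½Iω² = ½(1+k)Mv² = (5/6)Mv².
At the top the kinetic energy is zero, so (5/6)Mv₀² = Mgh.
Thus h = (1+k)v₀²/(2g) = 1.667 × 9.01² / (2 × 9.8) ≈ 6.90 m.

h ≈ 6.90 m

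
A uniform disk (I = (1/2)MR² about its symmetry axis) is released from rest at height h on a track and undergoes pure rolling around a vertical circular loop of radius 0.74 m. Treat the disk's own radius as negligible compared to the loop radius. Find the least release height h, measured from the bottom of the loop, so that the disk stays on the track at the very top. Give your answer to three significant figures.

With I = (1/2)MR², the ratio k = I/(MR²) is 0.5.
At the top, contact is just lost when gravity alone supplies the centripetal force: Mg = Mv_top²/r, i.e. v_top² = gr.
With ω = v/R, the kinetic energy at speed v is ½(1+k)Mv² = (3/4)Mv².
Energy conservation from release (height h) to the top (height 2r): Mgh = Mg(2r) + (3/4)M·gr.
Thus h_min = 2r + (1+k)r/2 = r(2 + 1.5/2) = 0.74 × 2.75 ≈ 2.04 m.

h_min ≈ 2.04 m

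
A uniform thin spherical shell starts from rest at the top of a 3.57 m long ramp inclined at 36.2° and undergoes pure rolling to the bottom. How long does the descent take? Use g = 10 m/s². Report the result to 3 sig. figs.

t ≈ 1.42 s

Here I = (2/3)MR², so the shape factor k = I/(MR²) = 2/3.
Along the incline Mg sinθ − f = Ma, and torque about the center fR = Iα = kMR²(a/R) gives f = kMa.
Hence a = g sinθ/(1+k) = 10×sin36.2°/1.667 = 3.544 m/s².
With constant a from rest, t = √(2L/a) = √(2·3.57/3.544) ≈ 1.42 s.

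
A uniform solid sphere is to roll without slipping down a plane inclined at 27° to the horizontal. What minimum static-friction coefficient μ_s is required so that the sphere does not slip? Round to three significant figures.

With I = (2/5)MR², the ratio k = I/(MR²) is 0.4.
Newton's second law down the slope: Mg sinθ − f = Ma. The torque equation fR = Iα (with α = a/R) gives f = kMa.
These give a = g sinθ/(1+k) and the required friction f = kMg sinθ/(1+k).
With N = Mg cosθ, the no-slip condition f ≤ μN gives μ_min = f/N = k tanθ/(1+k).
μ_min = 0.4 × tan27° / 1.4 ≈ 0.146.

μ_min ≈ 0.146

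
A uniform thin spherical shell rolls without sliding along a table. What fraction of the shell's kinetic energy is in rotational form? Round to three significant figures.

fraction ≈ 0.400

With I = (2/3)MR², the ratio k = I/(MR²) is 2/3.
Since ω = v/R, the translational part is ½Mv² and the rotational part is ½I(v/R)² = ½kMv²; the total is ½(1+k)Mv².
The rotational fraction is therefore k/(1+k) = (2/3)/1.667 ≈ 0.400.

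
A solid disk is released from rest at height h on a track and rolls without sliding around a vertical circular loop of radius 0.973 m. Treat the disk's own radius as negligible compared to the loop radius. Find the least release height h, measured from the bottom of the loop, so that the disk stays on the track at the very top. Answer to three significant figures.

The moment of inertia is (1/2)MR², giving k ≡ I/(MR²) = 0.5.
At the top, contact is just lost when gravity alone supplies the centripetal force: Mg = Mv_top²/r, i.e. v_top² = gr.
With ω = v/R, the kinetic energy at speed v is ½(1+k)Mv² = (3/4)Mv².
Energy conservation from release (height h) to the top (height 2r): Mgh = Mg(2r) + (3/4)M·gr.
Thus h_min = 2r + (1+k)r/2 = r(2 + 1.5/2) = 0.973 × 2.75 ≈ 2.68 m.

h_min ≈ 2.68 m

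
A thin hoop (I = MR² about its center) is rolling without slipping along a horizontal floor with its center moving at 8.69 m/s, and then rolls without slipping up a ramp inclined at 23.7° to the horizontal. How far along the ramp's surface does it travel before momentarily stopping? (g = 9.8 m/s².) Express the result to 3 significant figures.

d ≈ 19.2 m

Here I = MR², so the shape factor k = I/(MR²) = 1.
Pure rolling means v = ωR; then KE = ½Mv² + ½I(v/R)² = ½(1+k)Mv² = Mv².
Setting this equal to Mgh gives the vertical rise h = (1+k)v₀²/(2g) = 2×8.69²/(2×9.8) = 7.706 m.
The distance along the slope is d = h/sinθ = 7.706/sin23.7° ≈ 19.2 m.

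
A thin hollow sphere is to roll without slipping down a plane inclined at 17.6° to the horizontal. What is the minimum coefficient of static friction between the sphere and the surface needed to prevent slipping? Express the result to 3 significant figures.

The moment of inertia is (2/3)MR², giving k ≡ I/(MR²) = 2/3.
Translational: Mg sinθ − f = Ma. Rotational about the CM: fR = Iα = kMRa, so f = kMa.
These give a = g sinθ/(1+k) and the required friction f = kMg sinθ/(1+k).
With N = Mg cosθ, the no-slip condition f ≤ μN gives μ_min = f/N = k tanθ/(1+k).
μ_min = (2/3) × tan17.6° / 1.667 ≈ 0.127.

μ_min ≈ 0.127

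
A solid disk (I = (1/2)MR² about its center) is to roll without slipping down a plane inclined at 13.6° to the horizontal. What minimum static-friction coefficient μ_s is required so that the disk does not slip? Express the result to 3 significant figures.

For this body I = (1/2)MR², i.e. k = I/(MR²) = 0.5.
Newton's second law down the slope: Mg sinθ − f = Ma. The torque equation fR = Iα (with α = a/R) gives f = kMa.
These give a = g sinθ/(1+k) and the required friction f = kMg sinθ/(1+k).
The normal force is N = Mg cosθ, so μ_min = f/N = k tanθ/(1+k).
μ_min = 0.5 × tan13.6° / 1.5 ≈ 0.0806.

μ_min ≈ 0.0806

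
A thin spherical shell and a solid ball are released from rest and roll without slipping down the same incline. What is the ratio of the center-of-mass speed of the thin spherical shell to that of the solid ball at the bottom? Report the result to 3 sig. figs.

v_ratio ≈ 0.917

Each satisfies Mgh = ½(1+k)Mv² with k = I/(MR²), so v ∝ 1/√(1+k).
For the thin spherical shell k = 2/3; for the solid ball k = 0.4.
v₁/v₂ = √((1+k₂)/(1+k₁)) = √(1.4/1.667) ≈ 0.917.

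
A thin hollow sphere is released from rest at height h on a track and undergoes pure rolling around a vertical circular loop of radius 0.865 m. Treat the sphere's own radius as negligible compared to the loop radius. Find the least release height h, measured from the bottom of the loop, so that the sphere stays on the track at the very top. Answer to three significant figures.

h_min ≈ 2.45 m

Here I = (2/3)MR², so the shape factor k = I/(MR²) = 2/3.
At the top of the loop, the minimum-contact condition is Mg = Mv_top²/r, so v_top² = gr.
With ω = v/R, the kinetic energy at speed v is ½(1+k)Mv² = (5/6)Mv².
Energy conservation from release (height h) to the top (height 2r): Mgh = Mg(2r) + (5/6)M·gr.
Thus h_min = 2r + (1+k)r/2 = r(2 + 1.667/2) = 0.865 × 2.833 ≈ 2.45 m.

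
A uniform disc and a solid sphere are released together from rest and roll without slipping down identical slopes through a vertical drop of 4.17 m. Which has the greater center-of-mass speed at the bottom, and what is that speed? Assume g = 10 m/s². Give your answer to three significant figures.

For rolling without slipping, Mgh = ½(1+k)Mv² where k = I/(MR²), so v = √(2gh/(1+k)).
Uniform disc: k = 0.5, giving v = √(2×10×4.17/1.5) = 7.457 m/s.
Solid sphere: k = 0.4, giving v = √(2×10×4.17/1.4) = 7.718 m/s.
The smaller k wins: the solid sphere, at ≈ 7.72 m/s.

the solid sphere, at v ≈ 7.72 m/s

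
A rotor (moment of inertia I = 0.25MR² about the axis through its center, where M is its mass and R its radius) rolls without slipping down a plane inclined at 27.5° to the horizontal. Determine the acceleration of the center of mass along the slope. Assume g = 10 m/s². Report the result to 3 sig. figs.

a ≈ 3.69 m/s²

Here I = 0.25MR², so the shape factor k = I/(MR²) = 0.25.
Along the incline Mg sinθ − f = Ma, and torque about the center fR = Iα = kMR²(a/R) gives f = kMa.
Eliminating f: Mg sinθ = (1+k)Ma, so a = g sinθ/(1+k) = 10 × sin27.5° / 1.25 ≈ 3.69 m/s².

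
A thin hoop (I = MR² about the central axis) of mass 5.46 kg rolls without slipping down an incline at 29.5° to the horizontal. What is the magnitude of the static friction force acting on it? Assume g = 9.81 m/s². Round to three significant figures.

f ≈ 13.2 N

For this body I = MR², i.e. k = I/(MR²) = 1.
Along the incline Mg sinθ − f = Ma, and torque about the center fR = Iα = kMR²(a/R) gives f = kMa.
Combining, a = g sinθ/(1+k) and f = kMa = kMg sinθ/(1+k).
f = 1 × 5.46 × 9.81 × sin29.5° / 2 ≈ 13.2 N.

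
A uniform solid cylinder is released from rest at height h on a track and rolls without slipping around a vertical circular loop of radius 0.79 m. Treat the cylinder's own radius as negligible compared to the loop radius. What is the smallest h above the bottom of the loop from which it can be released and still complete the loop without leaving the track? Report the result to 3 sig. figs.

With I = (1/2)MR², the ratio k = I/(MR²) is 0.5.
At the top, contact is just lost when gravity alone supplies the centripetal force: Mg = Mv_top²/r, i.e. v_top² = gr.
With ω = v/R, the kinetic energy at speed v is ½(1+k)Mv² = (3/4)Mv².
Energy conservation from release (height h) to the top (height 2r): Mgh = Mg(2r) + (3/4)M·gr.
Thus h_min = 2r + (1+k)r/2 = r(2 + 1.5/2) = 0.79 × 2.75 ≈ 2.17 m.

h_min ≈ 2.17 m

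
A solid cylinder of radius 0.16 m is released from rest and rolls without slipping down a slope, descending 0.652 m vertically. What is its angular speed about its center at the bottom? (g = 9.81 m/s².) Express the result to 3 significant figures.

ω ≈ 18.3 rad/s

The moment of inertia is (1/2)MR², giving k ≡ I/(MR²) = 0.5.
Since it rolls without slipping, ω = v/R and KE = ½Mv² + ½Iω² = ½(1+k)Mv² = (3/4)Mv².
Energy conservation Mgh = ½(1+k)Mv² gives v = √(2gh/(1+k)) = √(2 × 9.81 × 0.652 / 1.5) = 2.92 m/s.
Then ω = v/R = 2.92 / 0.16 ≈ 18.3 rad/s.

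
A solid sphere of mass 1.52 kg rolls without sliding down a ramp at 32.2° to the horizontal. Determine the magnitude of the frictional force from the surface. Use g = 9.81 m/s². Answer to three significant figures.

f ≈ 2.27 N

The moment of inertia is (2/5)MR², giving k ≡ I/(MR²) = 0.4.
Along the incline Mg sinθ − f = Ma, and torque about the center fR = Iα = kMR²(a/R) gives f = kMa.
Combining, a = g sinθ/(1+k) and f = kMa = kMg sinθ/(1+k).
f = 0.4 × 1.52 × 9.81 × sin32.2° / 1.4 ≈ 2.27 N.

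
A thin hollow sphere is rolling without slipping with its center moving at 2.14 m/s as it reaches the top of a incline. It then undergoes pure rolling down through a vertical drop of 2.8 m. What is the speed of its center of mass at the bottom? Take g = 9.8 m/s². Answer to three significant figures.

v ≈ 6.12 m/s

The moment of inertia is (2/3)MR², giving k ≡ I/(MR²) = 2/3.
The rolling condition ω = v/R makes the rotational term ½I(v/R)² = ½kMv², so KE_total = ½(1+k)Mv² = (5/6)Mv².
Energy conservation: (5/6)Mv₀² + Mgh = (5/6)Mv², so v² = v₀² + 2gh/(1+k).
v = √(2.14² + 2×9.8×2.8/1.667) = √37.51 ≈ 6.12 m/s.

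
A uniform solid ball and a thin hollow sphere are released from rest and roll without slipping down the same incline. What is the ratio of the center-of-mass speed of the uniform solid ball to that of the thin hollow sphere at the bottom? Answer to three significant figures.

Each satisfies Mgh = ½(1+k)Mv² with k = I/(MR²), so v ∝ 1/√(1+k).
For the uniform solid ball k = 0.4; for the thin hollow sphere k = 2/3.
v₁/v₂ = √((1+k₂)/(1+k₁)) = √(1.667/1.4) ≈ 1.09.

v_ratio ≈ 1.09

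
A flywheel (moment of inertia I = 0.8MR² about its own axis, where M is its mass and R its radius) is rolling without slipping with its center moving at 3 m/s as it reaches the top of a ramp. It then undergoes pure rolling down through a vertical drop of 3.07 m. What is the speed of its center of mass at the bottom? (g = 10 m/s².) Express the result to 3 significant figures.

Here I = 0.8MR², so the shape factor k = I/(MR²) = 0.8.
Rolling without slipping gives ω = v/R, so the total kinetic energy is ½Mv² + ½Iω² = ½(1+k)Mv² = (9/10)Mv².
Conserving energy between top and bottom: (9/10)Mv² = (9/10)Mv₀² + Mgh, hence v² = v₀² + 2gh/(1+k).
v = √(3² + 2×10×3.07/1.8) = √43.11 ≈ 6.57 m/s.

v ≈ 6.57 m/s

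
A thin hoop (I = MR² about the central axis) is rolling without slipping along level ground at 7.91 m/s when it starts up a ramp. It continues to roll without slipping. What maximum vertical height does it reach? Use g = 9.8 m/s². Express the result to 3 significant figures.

The moment of inertia is MR², giving k ≡ I/(MR²) = 1.
Pure rolling means v = ωR; then KE = ½Mv² + ½I(v/R)² = ½(1+k)Mv² = Mv².
At the top the kinetic energy is zero, so Mv₀² = Mgh.
Thus h = (1+k)v₀²/(2g) = 2 × 7.91² / (2 × 9.8) ≈ 6.38 m.

h ≈ 6.38 m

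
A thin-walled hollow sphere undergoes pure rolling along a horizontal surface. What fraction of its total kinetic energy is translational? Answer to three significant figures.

With I = (2/3)MR², the ratio k = I/(MR²) is 2/3.
With ω = v/R, KE_trans = ½Mv² and KE_rot = ½Iω² = ½kMv², so KE_total = ½(1+k)Mv².
The translational fraction is therefore 1/(1+k) = 1/1.667 ≈ 0.600.

fraction ≈ 0.600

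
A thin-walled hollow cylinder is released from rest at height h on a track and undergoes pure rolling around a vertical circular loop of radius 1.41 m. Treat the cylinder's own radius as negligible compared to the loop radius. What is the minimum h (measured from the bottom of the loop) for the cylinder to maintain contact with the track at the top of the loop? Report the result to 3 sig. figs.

For this body I = MR², i.e. k = I/(MR²) = 1.
At the top of the loop, the minimum-contact condition is Mg = Mv_top²/r, so v_top² = gr.
With ω = v/R, the kinetic energy at speed v is ½(1+k)Mv² = Mv².
Energy conservation from release (height h) to the top (height 2r): Mgh = Mg(2r) + M·gr.
Thus h_min = 2r + (1+k)r/2 = r(2 + 2/2) = 1.41 × 3 ≈ 4.23 m.

h_min ≈ 4.23 m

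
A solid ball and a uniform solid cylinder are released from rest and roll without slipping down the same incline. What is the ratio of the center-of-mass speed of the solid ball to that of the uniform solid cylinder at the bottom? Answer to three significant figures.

Each satisfies Mgh = ½(1+k)Mv² with k = I/(MR²), so v ∝ 1/√(1+k).
For the solid ball k = 0.4; for the uniform solid cylinder k = 0.5.
v₁/v₂ = √((1+k₂)/(1+k₁)) = √(1.5/1.4) ≈ 1.04.

v_ratio ≈ 1.04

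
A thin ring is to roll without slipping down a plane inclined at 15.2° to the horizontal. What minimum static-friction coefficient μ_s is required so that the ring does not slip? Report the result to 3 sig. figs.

μ_min ≈ 0.136

For this body I = MR², i.e. k = I/(MR²) = 1.
Along the incline Mg sinθ − f = Ma, and torque about the center fR = Iα = kMR²(a/R) gives f = kMa.
These give a = g sinθ/(1+k) and the required friction f = kMg sinθ/(1+k).
The normal force is N = Mg cosθ, so μ_min = f/N = k tanθ/(1+k).
μ_min = 1 × tan15.2° / 2 ≈ 0.136.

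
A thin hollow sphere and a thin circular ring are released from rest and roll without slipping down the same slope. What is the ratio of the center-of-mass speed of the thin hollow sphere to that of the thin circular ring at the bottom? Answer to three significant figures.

v_ratio ≈ 1.10

Each satisfies Mgh = ½(1+k)Mv² with k = I/(MR²), so v ∝ 1/√(1+k).
For the thin hollow sphere k = 2/3; for the thin circular ring k = 1.
v₁/v₂ = √((1+k₂)/(1+k₁)) = √(2/1.667) ≈ 1.10.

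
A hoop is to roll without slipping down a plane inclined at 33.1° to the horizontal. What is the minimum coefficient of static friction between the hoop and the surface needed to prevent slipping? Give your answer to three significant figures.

Here I = MR², so the shape factor k = I/(MR²) = 1.
Translational: Mg sinθ − f = Ma. Rotational about the CM: fR = Iα = kMRa, so f = kMa.
These give a = g sinθ/(1+k) and the required friction f = kMg sinθ/(1+k).
The normal force is N = Mg cosθ, so μ_min = f/N = k tanθ/(1+k).
μ_min = 1 × tan33.1° / 2 ≈ 0.326.

μ_min ≈ 0.326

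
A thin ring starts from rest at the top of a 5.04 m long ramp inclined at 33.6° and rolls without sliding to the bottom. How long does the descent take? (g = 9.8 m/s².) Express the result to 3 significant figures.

t ≈ 1.93 s

Here I = MR², so the shape factor k = I/(MR²) = 1.
Along the incline Mg sinθ − f = Ma, and torque about the center fR = Iα = kMR²(a/R) gives f = kMa.
Hence a = g sinθ/(1+k) = 9.8×sin33.6°/2 = 2.712 m/s².
Starting from rest, L = ½at², so t = √(2L/a) = √(2×5.04/2.712) ≈ 1.93 s.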